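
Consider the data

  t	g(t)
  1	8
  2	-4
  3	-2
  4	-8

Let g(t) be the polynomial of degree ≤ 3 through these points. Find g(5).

-44

Evaluate each Lagrange basis at t = 5:
L_0(5) = (3)·(2)·(1)/[(-1)·(-2)·(-3)] = -1
L_1(5) = (4)·(2)·(1)/[(1)·(-1)·(-2)] = 4
L_2(5) = (4)·(3)·(1)/[(2)·(1)·(-1)] = -6
L_3(5) = (4)·(3)·(2)/[(3)·(2)·(1)] = 4
Sum: 8·(-1) + (-4)·(4) + (-2)·(-6) + (-8)·(4) = -44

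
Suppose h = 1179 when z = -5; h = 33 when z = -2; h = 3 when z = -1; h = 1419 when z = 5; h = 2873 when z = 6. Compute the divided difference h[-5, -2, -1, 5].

h[-5,-2] = (33 - 1179) / (-2 - (-5)) = -382
h[-2,-1] = (3 - 33) / (-1 - (-2)) = -30
h[-1,5] = (1419 - 3) / (5 - (-1)) = 236
h[-5,-2,-1] = (-30 - (-382)) / (-1 - (-5)) = 88
h[-2,-1,5] = (236 - (-30)) / (5 - (-2)) = 38
h[-5,-2,-1,5] = (38 - 88) / (5 - (-5)) = -5

-5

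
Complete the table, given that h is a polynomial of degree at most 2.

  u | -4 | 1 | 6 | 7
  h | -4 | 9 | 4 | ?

The 3 known values determine h uniquely (degree ≤ 2).
Evaluate each Lagrange basis at u = 7:
L_0(7) = (6)·(1)/[(-5)·(-10)] = 3/25
L_1(7) = (11)·(1)/[(5)·(-5)] = -11/25
L_2(7) = (11)·(6)/[(10)·(5)] = 33/25
Sum: (-4)·(3/25) + 9·(-11/25) + 4·(33/25) = 21/25

21/25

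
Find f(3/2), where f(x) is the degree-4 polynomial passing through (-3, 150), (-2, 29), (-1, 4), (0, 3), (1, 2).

Using Newton's divided-difference form:
f[-3,-2] = (29 - 150) / (-2 - (-3)) = -121
f[-2,-1] = (4 - 29) / (-1 - (-2)) = -25
f[-1,0] = (3 - 4) / (0 - (-1)) = -1
f[0,1] = (2 - 3) / (1 - 0) = -1
f[-3,-2,-1] = (-25 - (-121)) / (-1 - (-3)) = 48
f[-2,-1,0] = (-1 - (-25)) / (0 - (-2)) = 12
f[-1,0,1] = (-1 - (-1)) / (1 - (-1)) = 0
f[-3,-2,-1,0] = (12 - 48) / (0 - (-3)) = -12
f[-2,-1,0,1] = (0 - 12) / (1 - (-2)) = -4
f[-3,-2,-1,0,1] = (-4 - (-12)) / (1 - (-3)) = 2
f(3/2) = 150 + (-121)·(9/2) + 48·(9/2)·(7/2) + (-12)·(9/2)·(7/2)·(5/2) + 2·(9/2)·(7/2)·(5/2)·(3/2) = 57/8

57/8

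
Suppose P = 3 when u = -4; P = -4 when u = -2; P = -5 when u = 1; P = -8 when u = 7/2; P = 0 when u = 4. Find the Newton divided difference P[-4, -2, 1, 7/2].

-29/275

P[-4,-2] = (-4 - 3) / (-2 - (-4)) = -7/2
P[-2,1] = (-5 - (-4)) / (1 - (-2)) = -1/3
P[1,7/2] = (-8 - (-5)) / (7/2 - 1) = -6/5
P[-4,-2,1] = (-1/3 - (-7/2)) / (1 - (-4)) = 19/30
P[-2,1,7/2] = (-6/5 - (-1/3)) / (7/2 - (-2)) = -26/165
P[-4,-2,1,7/2] = (-26/165 - 19/30) / (7/2 - (-4)) = -29/275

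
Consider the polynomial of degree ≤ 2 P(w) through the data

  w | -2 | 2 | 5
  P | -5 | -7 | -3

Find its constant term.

Build the Lagrange basis polynomials:
L_0(w) = (w - 2)(w - 5) / [28] = (1/28)w^2 - (1/4)w + 5/14
L_1(w) = (w + 2)(w - 5) / [-12] = -(1/12)w^2 + (1/4)w + 5/6
L_2(w) = (w + 2)(w - 2) / [21] = (1/21)w^2 - 4/21
P(w) = (-5)·L_0 + (-7)·L_1 + (-3)·L_2
Only the constant term is needed; take it from each L_i and combine:
(-5)·(5/14) + (-7)·(5/6) + (-3)·(-4/21) = -148/21

-148/21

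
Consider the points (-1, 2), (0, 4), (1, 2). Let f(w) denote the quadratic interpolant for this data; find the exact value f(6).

-68

Evaluate each Lagrange basis at w = 6:
L_0(6) = (6)·(5)/[(-1)·(-2)] = 15
L_1(6) = (7)·(5)/[(1)·(-1)] = -35
L_2(6) = (7)·(6)/[(2)·(1)] = 21
Sum: 2·(15) + 4·(-35) + 2·(21) = -68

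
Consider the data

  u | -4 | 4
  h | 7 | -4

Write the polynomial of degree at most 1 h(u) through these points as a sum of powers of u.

h(u) = -(11/8)u + 3/2

Build the Lagrange basis polynomials:
L_0(u) = (u - 4) / [-8] = -(1/8)u + 1/2
L_1(u) = (u + 4) / [8] = (1/8)u + 1/2
h(u) = 7·L_0 + (-4)·L_1
  7·L_0(u) = -(7/8)u + 7/2
  (-4)·L_1(u) = -(1/2)u - 2
Adding term by term: -(11/8)u + 3/2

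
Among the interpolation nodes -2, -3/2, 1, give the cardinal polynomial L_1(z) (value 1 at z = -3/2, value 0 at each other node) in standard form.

L_1(z) = -(4/5)z^2 - (4/5)z + 8/5

L_1(z) = (z + 2)(z - 1) / [(1/2)·(-5/2)]
       = (z^2 + z - 2) / (-5/4)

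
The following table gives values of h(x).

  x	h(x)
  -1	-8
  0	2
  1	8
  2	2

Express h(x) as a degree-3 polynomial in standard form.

L_0(x) = x(x - 1)(x - 2) / [-6] = -(1/6)x^3 + (1/2)x^2 - (1/3)x
L_1(x) = (x + 1)(x - 1)(x - 2) / [2] = (1/2)x^3 - x^2 - (1/2)x + 1
L_2(x) = (x + 1)x(x - 2) / [-2] = -(1/2)x^3 + (1/2)x^2 + x
L_3(x) = (x + 1)x(x - 1) / [6] = (1/6)x^3 - (1/6)x
h(x) = (-8)·L_0 + 2·L_1 + 8·L_2 + 2·L_3
  (-8)·L_0(x) = (4/3)x^3 - 4x^2 + (8/3)x
  2·L_1(x) = x^3 - 2x^2 - x + 2
  8·L_2(x) = -4x^3 + 4x^2 + 8x
  2·L_3(x) = (1/3)x^3 - (1/3)x
Adding term by term: -(4/3)x^3 - 2x^2 + (28/3)x + 2

h(x) = -(4/3)x^3 - 2x^2 + (28/3)x + 2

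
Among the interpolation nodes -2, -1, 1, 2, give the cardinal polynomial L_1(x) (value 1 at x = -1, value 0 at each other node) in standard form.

L_1(x) = (x + 2)(x - 1)(x - 2) / [(1)·(-2)·(-3)]
       = (x^3 - x^2 - 4x + 4) / (6)

L_1(x) = (1/6)x^3 - (1/6)x^2 - (2/3)x + 2/3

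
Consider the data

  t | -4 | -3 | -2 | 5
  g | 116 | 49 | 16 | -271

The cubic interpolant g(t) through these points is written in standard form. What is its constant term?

4

Build the Lagrange basis polynomials:
L_0(t) = (t + 3)(t + 2)(t - 5) / [-18] = -(1/18)t^3 + (19/18)t + 5/3
L_1(t) = (t + 4)(t + 2)(t - 5) / [8] = (1/8)t^3 + (1/8)t^2 - (11/4)t - 5
L_2(t) = (t + 4)(t + 3)(t - 5) / [-14] = -(1/14)t^3 - (1/7)t^2 + (23/14)t + 30/7
L_3(t) = (t + 4)(t + 3)(t + 2) / [504] = (1/504)t^3 + (1/56)t^2 + (13/252)t + 1/21
g(t) = 116·L_0 + 49·L_1 + 16·L_2 + (-271)·L_3
Only the constant term is needed; take it from each L_i and combine:
116·(5/3) + 49·(-5) + 16·(30/7) + (-271)·(1/21) = 4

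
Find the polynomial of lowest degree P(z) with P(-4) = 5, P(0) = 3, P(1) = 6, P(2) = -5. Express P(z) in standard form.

P(z) = -(77/60)z^3 - (63/20)z^2 + (223/30)z + 3

L_0(z) = z(z - 1)(z - 2) / [-120] = -(1/120)z^3 + (1/40)z^2 - (1/60)z
L_1(z) = (z + 4)(z - 1)(z - 2) / [8] = (1/8)z^3 + (1/8)z^2 - (5/4)z + 1
L_2(z) = (z + 4)z(z - 2) / [-5] = -(1/5)z^3 - (2/5)z^2 + (8/5)z
L_3(z) = (z + 4)z(z - 1) / [12] = (1/12)z^3 + (1/4)z^2 - (1/3)z
P(z) = 5·L_0 + 3·L_1 + 6·L_2 + (-5)·L_3
  5·L_0(z) = -(1/24)z^3 + (1/8)z^2 - (1/12)z
  3·L_1(z) = (3/8)z^3 + (3/8)z^2 - (15/4)z + 3
  6·L_2(z) = -(6/5)z^3 - (12/5)z^2 + (48/5)z
  (-5)·L_3(z) = -(5/12)z^3 - (5/4)z^2 + (5/3)z
Adding term by term: -(77/60)z^3 - (63/20)z^2 + (223/30)z + 3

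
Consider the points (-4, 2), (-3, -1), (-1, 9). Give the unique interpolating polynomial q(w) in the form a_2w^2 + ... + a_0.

Newton's divided differences:
q[-4,-3] = (-1 - 2) / (-3 - (-4)) = -3
q[-3,-1] = (9 - (-1)) / (-1 - (-3)) = 5
q[-4,-3,-1] = (5 - (-3)) / (-1 - (-4)) = 8/3
q(w) = 2 + (-3)·(w + 4) + (8/3)·(w + 4)(w + 3)
Expanding: q(w) = (8/3)w^2 + (47/3)w + 22

q(w) = (8/3)w^2 + (47/3)w + 22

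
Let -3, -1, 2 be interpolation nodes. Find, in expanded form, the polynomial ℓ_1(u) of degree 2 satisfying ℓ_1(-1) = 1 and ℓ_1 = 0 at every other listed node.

ℓ_1(u) = (u + 3)(u - 2) / [(2)·(-3)]
       = (u^2 + u - 6) / (-6)

ℓ_1(u) = -(1/6)u^2 - (1/6)u + 1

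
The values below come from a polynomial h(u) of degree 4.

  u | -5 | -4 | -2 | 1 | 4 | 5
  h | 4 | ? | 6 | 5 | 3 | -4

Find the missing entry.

The 5 known values determine h uniquely (degree ≤ 4).
Evaluate each Lagrange basis at u = -4:
L_0(-4) = (-2)·(-5)·(-8)·(-9)/[(-3)·(-6)·(-9)·(-10)] = 4/9
L_1(-4) = (1)·(-5)·(-8)·(-9)/[(3)·(-3)·(-6)·(-7)] = 20/21
L_2(-4) = (1)·(-2)·(-8)·(-9)/[(6)·(3)·(-3)·(-4)] = -2/3
L_3(-4) = (1)·(-2)·(-5)·(-9)/[(9)·(6)·(3)·(-1)] = 5/9
L_4(-4) = (1)·(-2)·(-5)·(-8)/[(10)·(7)·(4)·(1)] = -2/7
Sum: 4·(4/9) + 6·(20/21) + 5·(-2/3) + 3·(5/9) + (-4)·(-2/7) = 439/63

439/63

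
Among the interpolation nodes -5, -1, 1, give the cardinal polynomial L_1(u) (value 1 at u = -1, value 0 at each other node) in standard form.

L_1(u) = -(1/8)u^2 - (1/2)u + 5/8

L_1(u) = (u + 5)(u - 1) / [(4)·(-2)]
       = (u^2 + 4u - 5) / (-8)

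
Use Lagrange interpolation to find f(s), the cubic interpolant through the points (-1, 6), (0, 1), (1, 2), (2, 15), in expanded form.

f(s) = s^3 + 3s^2 - 3s + 1

Build the Lagrange basis polynomials:
L_0(s) = s(s - 1)(s - 2) / [-6] = -(1/6)s^3 + (1/2)s^2 - (1/3)s
L_1(s) = (s + 1)(s - 1)(s - 2) / [2] = (1/2)s^3 - s^2 - (1/2)s + 1
L_2(s) = (s + 1)s(s - 2) / [-2] = -(1/2)s^3 + (1/2)s^2 + s
L_3(s) = (s + 1)s(s - 1) / [6] = (1/6)s^3 - (1/6)s
f(s) = 6·L_0 + 1·L_1 + 2·L_2 + 15·L_3
  6·L_0(s) = -s^3 + 3s^2 - 2s
  1·L_1(s) = (1/2)s^3 - s^2 - (1/2)s + 1
  2·L_2(s) = -s^3 + s^2 + 2s
  15·L_3(s) = (5/2)s^3 - (5/2)s
Adding term by term: s^3 + 3s^2 - 3s + 1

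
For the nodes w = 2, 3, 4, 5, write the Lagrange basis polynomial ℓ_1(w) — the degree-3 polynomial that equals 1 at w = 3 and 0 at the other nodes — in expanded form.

ℓ_1(w) = (1/2)w^3 - (11/2)w^2 + 19w - 20

ℓ_1(w) = (w - 2)(w - 4)(w - 5) / [(1)·(-1)·(-2)]
       = (w^3 - 11w^2 + 38w - 40) / (2)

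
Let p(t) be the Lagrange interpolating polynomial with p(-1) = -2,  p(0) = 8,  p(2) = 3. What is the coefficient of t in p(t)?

35/6

Build the Lagrange basis polynomials:
L_0(t) = t(t - 2) / [3] = (1/3)t^2 - (2/3)t
L_1(t) = (t + 1)(t - 2) / [-2] = -(1/2)t^2 + (1/2)t + 1
L_2(t) = (t + 1)t / [6] = (1/6)t^2 + (1/6)t
p(t) = (-2)·L_0 + 8·L_1 + 3·L_2
Only the coefficient of t is needed; take it from each L_i and combine:
(-2)·(-2/3) + 8·(1/2) + 3·(1/6) = 35/6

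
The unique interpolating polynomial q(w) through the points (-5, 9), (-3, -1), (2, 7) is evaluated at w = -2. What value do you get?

-111/35

L_0(-2) = (1)·(-4)/[(-2)·(-7)] = -2/7
L_1(-2) = (3)·(-4)/[(2)·(-5)] = 6/5
L_2(-2) = (3)·(1)/[(7)·(5)] = 3/35
Sum: 9·(-2/7) + (-1)·(6/5) + 7·(3/35) = -111/35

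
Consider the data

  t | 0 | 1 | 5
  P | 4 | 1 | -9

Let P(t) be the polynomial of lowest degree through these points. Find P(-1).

Evaluate each Lagrange basis at t = -1:
L_0(-1) = (-2)·(-6)/[(-1)·(-5)] = 12/5
L_1(-1) = (-1)·(-6)/[(1)·(-4)] = -3/2
L_2(-1) = (-1)·(-2)/[(5)·(4)] = 1/10
Sum: 4·(12/5) + 1·(-3/2) + (-9)·(1/10) = 36/5

36/5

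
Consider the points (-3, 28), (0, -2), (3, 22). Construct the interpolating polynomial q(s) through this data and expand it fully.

q(s) = 3s^2 - s - 2

Build the Lagrange basis polynomials:
L_0(s) = s(s - 3) / [18] = (1/18)s^2 - (1/6)s
L_1(s) = (s + 3)(s - 3) / [-9] = -(1/9)s^2 + 1
L_2(s) = (s + 3)s / [18] = (1/18)s^2 + (1/6)s
q(s) = 28·L_0 + (-2)·L_1 + 22·L_2
  28·L_0(s) = (14/9)s^2 - (14/3)s
  (-2)·L_1(s) = (2/9)s^2 - 2
  22·L_2(s) = (11/9)s^2 + (11/3)s
Adding term by term: 3s^2 - s - 2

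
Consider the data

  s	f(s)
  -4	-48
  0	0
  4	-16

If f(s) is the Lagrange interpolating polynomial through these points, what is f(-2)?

Evaluate each Lagrange basis at s = -2:
L_0(-2) = (-2)·(-6)/[(-4)·(-8)] = 3/8
L_1(-2) = (2)·(-6)/[(4)·(-4)] = 3/4
L_2(-2) = (2)·(-2)/[(8)·(4)] = -1/8
Sum: (-48)·(3/8) + 0 + (-16)·(-1/8) = -16

-16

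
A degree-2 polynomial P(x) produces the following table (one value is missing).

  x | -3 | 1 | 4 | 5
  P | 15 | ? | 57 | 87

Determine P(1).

3

The 3 known values determine P uniquely (degree ≤ 2).
Evaluate each Lagrange basis at x = 1:
L_0(1) = (-3)·(-4)/[(-7)·(-8)] = 3/14
L_1(1) = (4)·(-4)/[(7)·(-1)] = 16/7
L_2(1) = (4)·(-3)/[(8)·(1)] = -3/2
Sum: 15·(3/14) + 57·(16/7) + 87·(-3/2) = 3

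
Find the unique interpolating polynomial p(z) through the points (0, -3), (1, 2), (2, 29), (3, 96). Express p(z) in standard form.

p(z) = 3z^3 + 2z^2 - 3

L_0(z) = (z - 1)(z - 2)(z - 3) / [-6] = -(1/6)z^3 + z^2 - (11/6)z + 1
L_1(z) = z(z - 2)(z - 3) / [2] = (1/2)z^3 - (5/2)z^2 + 3z
L_2(z) = z(z - 1)(z - 3) / [-2] = -(1/2)z^3 + 2z^2 - (3/2)z
L_3(z) = z(z - 1)(z - 2) / [6] = (1/6)z^3 - (1/2)z^2 + (1/3)z
p(z) = (-3)·L_0 + 2·L_1 + 29·L_2 + 96·L_3
  (-3)·L_0(z) = (1/2)z^3 - 3z^2 + (11/2)z - 3
  2·L_1(z) = z^3 - 5z^2 + 6z
  29·L_2(z) = -(29/2)z^3 + 58z^2 - (87/2)z
  96·L_3(z) = 16z^3 - 48z^2 + 32z
Adding term by term: 3z^3 + 2z^2 - 3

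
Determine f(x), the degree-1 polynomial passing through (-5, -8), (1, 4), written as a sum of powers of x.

Build the Lagrange basis polynomials:
L_0(x) = (x - 1) / [-6] = -(1/6)x + 1/6
L_1(x) = (x + 5) / [6] = (1/6)x + 5/6
f(x) = (-8)·L_0 + 4·L_1
  (-8)·L_0(x) = (4/3)x - 4/3
  4·L_1(x) = (2/3)x + 10/3
Adding term by term: 2x + 2

f(x) = 2x + 2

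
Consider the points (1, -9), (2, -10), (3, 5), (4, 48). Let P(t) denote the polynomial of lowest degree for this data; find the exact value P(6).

Evaluate each Lagrange basis at t = 6:
L_0(6) = (4)·(3)·(2)/[(-1)·(-2)·(-3)] = -4
L_1(6) = (5)·(3)·(2)/[(1)·(-1)·(-2)] = 15
L_2(6) = (5)·(4)·(2)/[(2)·(1)·(-1)] = -20
L_3(6) = (5)·(4)·(3)/[(3)·(2)·(1)] = 10
Sum: (-9)·(-4) + (-10)·(15) + 5·(-20) + 48·(10) = 266

266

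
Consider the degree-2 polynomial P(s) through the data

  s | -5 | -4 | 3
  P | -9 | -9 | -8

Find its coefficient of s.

9/56

Build the Lagrange basis polynomials:
L_0(s) = (s + 4)(s - 3) / [8] = (1/8)s^2 + (1/8)s - 3/2
L_1(s) = (s + 5)(s - 3) / [-7] = -(1/7)s^2 - (2/7)s + 15/7
L_2(s) = (s + 5)(s + 4) / [56] = (1/56)s^2 + (9/56)s + 5/14
P(s) = (-9)·L_0 + (-9)·L_1 + (-8)·L_2
Only the coefficient of s is needed; take it from each L_i and combine:
(-9)·(1/8) + (-9)·(-2/7) + (-8)·(9/56) = 9/56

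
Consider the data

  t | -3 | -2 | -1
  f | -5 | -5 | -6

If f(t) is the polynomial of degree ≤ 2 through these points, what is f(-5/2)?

-39/8

Evaluate each Lagrange basis at t = -5/2:
L_0(-5/2) = (-1/2)·(-3/2)/[(-1)·(-2)] = 3/8
L_1(-5/2) = (1/2)·(-3/2)/[(1)·(-1)] = 3/4
L_2(-5/2) = (1/2)·(-1/2)/[(2)·(1)] = -1/8
Sum: (-5)·(3/8) + (-5)·(3/4) + (-6)·(-1/8) = -39/8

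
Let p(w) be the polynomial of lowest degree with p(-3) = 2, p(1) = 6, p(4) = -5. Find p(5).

-34/3

Using Newton's divided-difference form:
p[-3,1] = (6 - 2) / (1 - (-3)) = 1
p[1,4] = (-5 - 6) / (4 - 1) = -11/3
p[-3,1,4] = (-11/3 - 1) / (4 - (-3)) = -2/3
p(5) = 2 + 1·(8) + (-2/3)·(8)·(4) = -34/3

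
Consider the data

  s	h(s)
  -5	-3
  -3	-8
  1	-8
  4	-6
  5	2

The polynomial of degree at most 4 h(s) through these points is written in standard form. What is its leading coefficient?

The leading coefficient equals the top divided difference h[-5,-3,1,4,5].
h[-5,-3] = (-8 - (-3)) / (-3 - (-5)) = -5/2
h[-3,1] = (-8 - (-8)) / (1 - (-3)) = 0
h[1,4] = (-6 - (-8)) / (4 - 1) = 2/3
h[4,5] = (2 - (-6)) / (5 - 4) = 8
h[-5,-3,1] = (0 - (-5/2)) / (1 - (-5)) = 5/12
h[-3,1,4] = (2/3 - 0) / (4 - (-3)) = 2/21
h[1,4,5] = (8 - 2/3) / (5 - 1) = 11/6
h[-5,-3,1,4] = (2/21 - 5/12) / (4 - (-5)) = -1/28
h[-3,1,4,5] = (11/6 - 2/21) / (5 - (-3)) = 73/336
h[-5,-3,1,4,5] = (73/336 - (-1/28)) / (5 - (-5)) = 17/672

17/672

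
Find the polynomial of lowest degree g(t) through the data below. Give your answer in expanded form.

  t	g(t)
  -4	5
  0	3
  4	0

Build the Lagrange basis polynomials:
L_0(t) = t(t - 4) / [32] = (1/32)t^2 - (1/8)t
L_1(t) = (t + 4)(t - 4) / [-16] = -(1/16)t^2 + 1
L_2(t) = (t + 4)t / [32] = (1/32)t^2 + (1/8)t
g(t) = 5·L_0 + 3·L_1 + 0·L_2
  5·L_0(t) = (5/32)t^2 - (5/8)t
  3·L_1(t) = -(3/16)t^2 + 3
  0·L_2(t) = 0
Adding term by term: -(1/32)t^2 - (5/8)t + 3

g(t) = -(1/32)t^2 - (5/8)t + 3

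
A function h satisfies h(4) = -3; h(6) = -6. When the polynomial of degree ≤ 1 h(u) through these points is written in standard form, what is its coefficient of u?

-3/2

The leading coefficient equals the top divided difference h[4,6].
h[4,6] = (-6 - (-3)) / (6 - 4) = -3/2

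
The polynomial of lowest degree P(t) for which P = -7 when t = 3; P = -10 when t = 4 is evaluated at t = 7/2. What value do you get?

L_0(7/2) = (-1/2)/[(-1)] = 1/2
L_1(7/2) = (1/2)/[(1)] = 1/2
Sum: (-7)·(1/2) + (-10)·(1/2) = -17/2

-17/2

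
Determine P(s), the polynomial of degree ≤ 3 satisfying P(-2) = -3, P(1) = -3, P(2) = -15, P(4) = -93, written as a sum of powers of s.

P(s) = -s^3 - 2s^2 + s - 1

Build the Lagrange basis polynomials:
L_0(s) = (s - 1)(s - 2)(s - 4) / [-72] = -(1/72)s^3 + (7/72)s^2 - (7/36)s + 1/9
L_1(s) = (s + 2)(s - 2)(s - 4) / [9] = (1/9)s^3 - (4/9)s^2 - (4/9)s + 16/9
L_2(s) = (s + 2)(s - 1)(s - 4) / [-8] = -(1/8)s^3 + (3/8)s^2 + (3/4)s - 1
L_3(s) = (s + 2)(s - 1)(s - 2) / [36] = (1/36)s^3 - (1/36)s^2 - (1/9)s + 1/9
P(s) = (-3)·L_0 + (-3)·L_1 + (-15)·L_2 + (-93)·L_3
  (-3)·L_0(s) = (1/24)s^3 - (7/24)s^2 + (7/12)s - 1/3
  (-3)·L_1(s) = -(1/3)s^3 + (4/3)s^2 + (4/3)s - 16/3
  (-15)·L_2(s) = (15/8)s^3 - (45/8)s^2 - (45/4)s + 15
  (-93)·L_3(s) = -(31/12)s^3 + (31/12)s^2 + (31/3)s - 31/3
Adding term by term: -s^3 - 2s^2 + s - 1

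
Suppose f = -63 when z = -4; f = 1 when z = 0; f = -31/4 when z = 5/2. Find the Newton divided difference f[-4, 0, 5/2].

-3

f[-4,0] = (1 - (-63)) / (0 - (-4)) = 16
f[0,5/2] = (-31/4 - 1) / (5/2 - 0) = -7/2
f[-4,0,5/2] = (-7/2 - 16) / (5/2 - (-4)) = -3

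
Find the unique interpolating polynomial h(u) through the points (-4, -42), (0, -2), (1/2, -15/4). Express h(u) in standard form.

h(u) = -3u^2 - 2u - 2

Newton's divided differences:
h[-4,0] = (-2 - (-42)) / (0 - (-4)) = 10
h[0,1/2] = (-15/4 - (-2)) / (1/2 - 0) = -7/2
h[-4,0,1/2] = (-7/2 - 10) / (1/2 - (-4)) = -3
h(u) = -42 + 10·(u + 4) + (-3)·(u + 4)u
Expanding: h(u) = -3u^2 - 2u - 2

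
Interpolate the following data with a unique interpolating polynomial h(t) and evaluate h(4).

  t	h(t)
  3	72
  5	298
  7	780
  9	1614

159

Using Newton's divided-difference form:
h[3,5] = (298 - 72) / (5 - 3) = 113
h[5,7] = (780 - 298) / (7 - 5) = 241
h[7,9] = (1614 - 780) / (9 - 7) = 417
h[3,5,7] = (241 - 113) / (7 - 3) = 32
h[5,7,9] = (417 - 241) / (9 - 5) = 44
h[3,5,7,9] = (44 - 32) / (9 - 3) = 2
h(4) = 72 + 113·(1) + 32·(1)·(-1) + 2·(1)·(-1)·(-3) = 159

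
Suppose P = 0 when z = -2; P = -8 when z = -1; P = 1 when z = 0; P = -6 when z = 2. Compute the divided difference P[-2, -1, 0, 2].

-19/6

P[-2,-1] = (-8 - 0) / (-1 - (-2)) = -8
P[-1,0] = (1 - (-8)) / (0 - (-1)) = 9
P[0,2] = (-6 - 1) / (2 - 0) = -7/2
P[-2,-1,0] = (9 - (-8)) / (0 - (-2)) = 17/2
P[-1,0,2] = (-7/2 - 9) / (2 - (-1)) = -25/6
P[-2,-1,0,2] = (-25/6 - 17/2) / (2 - (-2)) = -19/6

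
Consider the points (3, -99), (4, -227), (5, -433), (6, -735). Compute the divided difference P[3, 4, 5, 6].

-3

P[3,4] = (-227 - (-99)) / (4 - 3) = -128
P[4,5] = (-433 - (-227)) / (5 - 4) = -206
P[5,6] = (-735 - (-433)) / (6 - 5) = -302
P[3,4,5] = (-206 - (-128)) / (5 - 3) = -39
P[4,5,6] = (-302 - (-206)) / (6 - 4) = -48
P[3,4,5,6] = (-48 - (-39)) / (6 - 3) = -3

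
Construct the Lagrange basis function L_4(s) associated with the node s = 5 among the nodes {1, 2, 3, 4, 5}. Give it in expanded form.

L_4(s) = (1/24)s^4 - (5/12)s^3 + (35/24)s^2 - (25/12)s + 1

L_4(s) = (s - 1)(s - 2)(s - 3)(s - 4) / [(4)·(3)·(2)·(1)]
       = (s^4 - 10s^3 + 35s^2 - 50s + 24) / (24)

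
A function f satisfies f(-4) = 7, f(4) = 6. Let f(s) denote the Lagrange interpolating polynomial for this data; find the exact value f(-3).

Evaluate each Lagrange basis at s = -3:
L_0(-3) = (-7)/[(-8)] = 7/8
L_1(-3) = (1)/[(8)] = 1/8
Sum: 7·(7/8) + 6·(1/8) = 55/8

55/8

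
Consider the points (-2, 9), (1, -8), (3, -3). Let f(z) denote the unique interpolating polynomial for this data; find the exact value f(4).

L_0(4) = (3)·(1)/[(-3)·(-5)] = 1/5
L_1(4) = (6)·(1)/[(3)·(-2)] = -1
L_2(4) = (6)·(3)/[(5)·(2)] = 9/5
Sum: 9·(1/5) + (-8)·(-1) + (-3)·(9/5) = 22/5

22/5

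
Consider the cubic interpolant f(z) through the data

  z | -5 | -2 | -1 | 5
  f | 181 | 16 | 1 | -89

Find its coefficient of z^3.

-1

Build the Lagrange basis polynomials:
L_0(z) = (z + 2)(z + 1)(z - 5) / [-120] = -(1/120)z^3 + (1/60)z^2 + (13/120)z + 1/12
L_1(z) = (z + 5)(z + 1)(z - 5) / [21] = (1/21)z^3 + (1/21)z^2 - (25/21)z - 25/21
L_2(z) = (z + 5)(z + 2)(z - 5) / [-24] = -(1/24)z^3 - (1/12)z^2 + (25/24)z + 25/12
L_3(z) = (z + 5)(z + 2)(z + 1) / [420] = (1/420)z^3 + (2/105)z^2 + (17/420)z + 1/42
f(z) = 181·L_0 + 16·L_1 + 1·L_2 + (-89)·L_3
Only the coefficient of z^3 is needed; take it from each L_i and combine:
181·(-1/120) + 16·(1/21) + 1·(-1/24) + (-89)·(1/420) = -1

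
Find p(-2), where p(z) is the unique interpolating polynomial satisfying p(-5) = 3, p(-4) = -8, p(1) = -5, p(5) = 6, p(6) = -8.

-438/25

Evaluate each Lagrange basis at z = -2:
L_0(-2) = (2)·(-3)·(-7)·(-8)/[(-1)·(-6)·(-10)·(-11)] = -28/55
L_1(-2) = (3)·(-3)·(-7)·(-8)/[(1)·(-5)·(-9)·(-10)] = 28/25
L_2(-2) = (3)·(2)·(-7)·(-8)/[(6)·(5)·(-4)·(-5)] = 14/25
L_3(-2) = (3)·(2)·(-3)·(-8)/[(10)·(9)·(4)·(-1)] = -2/5
L_4(-2) = (3)·(2)·(-3)·(-7)/[(11)·(10)·(5)·(1)] = 63/275
Sum: 3·(-28/55) + (-8)·(28/25) + (-5)·(14/25) + 6·(-2/5) + (-8)·(63/275) = -438/25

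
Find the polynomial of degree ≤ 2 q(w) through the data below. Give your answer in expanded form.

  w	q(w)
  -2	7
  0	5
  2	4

q(w) = (1/8)w^2 - (3/4)w + 5

L_0(w) = w(w - 2) / [8] = (1/8)w^2 - (1/4)w
L_1(w) = (w + 2)(w - 2) / [-4] = -(1/4)w^2 + 1
L_2(w) = (w + 2)w / [8] = (1/8)w^2 + (1/4)w
q(w) = 7·L_0 + 5·L_1 + 4·L_2
  7·L_0(w) = (7/8)w^2 - (7/4)w
  5·L_1(w) = -(5/4)w^2 + 5
  4·L_2(w) = (1/2)w^2 + w
Adding term by term: (1/8)w^2 - (3/4)w + 5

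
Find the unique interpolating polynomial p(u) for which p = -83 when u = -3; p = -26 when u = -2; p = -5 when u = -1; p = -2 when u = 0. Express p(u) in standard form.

Newton's divided differences:
p[-3,-2] = (-26 - (-83)) / (-2 - (-3)) = 57
p[-2,-1] = (-5 - (-26)) / (-1 - (-2)) = 21
p[-1,0] = (-2 - (-5)) / (0 - (-1)) = 3
p[-3,-2,-1] = (21 - 57) / (-1 - (-3)) = -18
p[-2,-1,0] = (3 - 21) / (0 - (-2)) = -9
p[-3,-2,-1,0] = (-9 - (-18)) / (0 - (-3)) = 3
p(u) = -83 + 57·(u + 3) + (-18)·(u + 3)(u + 2) + 3·(u + 3)(u + 2)(u + 1)
Expanding: p(u) = 3u^3 - 2

p(u) = 3u^3 - 2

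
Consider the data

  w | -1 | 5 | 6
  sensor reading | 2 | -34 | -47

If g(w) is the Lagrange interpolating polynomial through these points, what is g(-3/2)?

Evaluate each Lagrange basis at w = -3/2:
L_0(-3/2) = (-13/2)·(-15/2)/[(-6)·(-7)] = 65/56
L_1(-3/2) = (-1/2)·(-15/2)/[(6)·(-1)] = -5/8
L_2(-3/2) = (-1/2)·(-13/2)/[(7)·(1)] = 13/28
Sum: 2·(65/56) + (-34)·(-5/8) + (-47)·(13/28) = 7/4

7/4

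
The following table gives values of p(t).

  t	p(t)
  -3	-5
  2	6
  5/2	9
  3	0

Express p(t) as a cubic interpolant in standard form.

Build the Lagrange basis polynomials:
L_0(t) = (t - 2)(t - 5/2)(t - 3) / [-165] = -(1/165)t^3 + (1/22)t^2 - (37/330)t + 1/11
L_1(t) = (t + 3)(t - 5/2)(t - 3) / [5/2] = (2/5)t^3 - t^2 - (18/5)t + 9
L_2(t) = (t + 3)(t - 2)(t - 3) / [-11/8] = -(8/11)t^3 + (16/11)t^2 + (72/11)t - 144/11
L_3(t) = (t + 3)(t - 2)(t - 5/2) / [3] = (1/3)t^3 - (1/2)t^2 - (17/6)t + 5
p(t) = (-5)·L_0 + 6·L_1 + 9·L_2 + 0·L_3
  (-5)·L_0(t) = (1/33)t^3 - (5/22)t^2 + (37/66)t - 5/11
  6·L_1(t) = (12/5)t^3 - 6t^2 - (108/5)t + 54
  9·L_2(t) = -(72/11)t^3 + (144/11)t^2 + (648/11)t - 1296/11
  0·L_3(t) = 0
Adding term by term: -(679/165)t^3 + (151/22)t^2 + (12497/330)t - 707/11

p(t) = -(679/165)t^3 + (151/22)t^2 + (12497/330)t - 707/11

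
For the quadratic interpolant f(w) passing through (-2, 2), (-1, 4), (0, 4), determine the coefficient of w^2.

The leading coefficient equals the top divided difference f[-2,-1,0].
f[-2,-1] = (4 - 2) / (-1 - (-2)) = 2
f[-1,0] = (4 - 4) / (0 - (-1)) = 0
f[-2,-1,0] = (0 - 2) / (0 - (-2)) = -1

-1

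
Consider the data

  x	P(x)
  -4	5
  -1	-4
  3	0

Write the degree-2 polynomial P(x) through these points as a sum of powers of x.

P(x) = (4/7)x^2 - (1/7)x - 33/7

Newton's divided differences:
P[-4,-1] = (-4 - 5) / (-1 - (-4)) = -3
P[-1,3] = (0 - (-4)) / (3 - (-1)) = 1
P[-4,-1,3] = (1 - (-3)) / (3 - (-4)) = 4/7
P(x) = 5 + (-3)·(x + 4) + (4/7)·(x + 4)(x + 1)
Expanding: P(x) = (4/7)x^2 - (1/7)x - 33/7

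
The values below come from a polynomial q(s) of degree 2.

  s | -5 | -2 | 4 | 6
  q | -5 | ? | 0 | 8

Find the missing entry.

-296/33

The 3 known values determine q uniquely (degree ≤ 2).
Evaluate each Lagrange basis at s = -2:
L_0(-2) = (-6)·(-8)/[(-9)·(-11)] = 16/33
L_1(-2) = (3)·(-8)/[(9)·(-2)] = 4/3
L_2(-2) = (3)·(-6)/[(11)·(2)] = -9/11
Sum: (-5)·(16/33) + 0 + 8·(-9/11) = -296/33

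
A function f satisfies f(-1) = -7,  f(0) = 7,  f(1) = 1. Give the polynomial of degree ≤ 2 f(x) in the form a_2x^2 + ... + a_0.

f(x) = -10x^2 + 4x + 7

Newton's divided differences:
f[-1,0] = (7 - (-7)) / (0 - (-1)) = 14
f[0,1] = (1 - 7) / (1 - 0) = -6
f[-1,0,1] = (-6 - 14) / (1 - (-1)) = -10
f(x) = -7 + 14·(x + 1) + (-10)·(x + 1)x
Expanding: f(x) = -10x^2 + 4x + 7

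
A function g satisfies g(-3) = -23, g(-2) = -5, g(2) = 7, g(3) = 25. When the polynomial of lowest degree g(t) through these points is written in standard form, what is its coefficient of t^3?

The leading coefficient equals the top divided difference g[-3,-2,2,3].
g[-3,-2] = (-5 - (-23)) / (-2 - (-3)) = 18
g[-2,2] = (7 - (-5)) / (2 - (-2)) = 3
g[2,3] = (25 - 7) / (3 - 2) = 18
g[-3,-2,2] = (3 - 18) / (2 - (-3)) = -3
g[-2,2,3] = (18 - 3) / (3 - (-2)) = 3
g[-3,-2,2,3] = (3 - (-3)) / (3 - (-3)) = 1

1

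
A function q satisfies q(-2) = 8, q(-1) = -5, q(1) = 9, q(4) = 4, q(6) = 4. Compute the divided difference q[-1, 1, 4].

-26/15

q[-1,1] = (9 - (-5)) / (1 - (-1)) = 7
q[1,4] = (4 - 9) / (4 - 1) = -5/3
q[-1,1,4] = (-5/3 - 7) / (4 - (-1)) = -26/15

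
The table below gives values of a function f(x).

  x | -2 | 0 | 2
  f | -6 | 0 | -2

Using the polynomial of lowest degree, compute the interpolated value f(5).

-20

Using Newton's divided-difference form:
f[-2,0] = (0 - (-6)) / (0 - (-2)) = 3
f[0,2] = (-2 - 0) / (2 - 0) = -1
f[-2,0,2] = (-1 - 3) / (2 - (-2)) = -1
f(5) = -6 + 3·(7) + (-1)·(7)·(5) = -20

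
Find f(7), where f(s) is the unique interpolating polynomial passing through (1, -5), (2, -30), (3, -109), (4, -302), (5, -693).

Evaluate each Lagrange basis at s = 7:
L_0(7) = (5)·(4)·(3)·(2)/[(-1)·(-2)·(-3)·(-4)] = 5
L_1(7) = (6)·(4)·(3)·(2)/[(1)·(-1)·(-2)·(-3)] = -24
L_2(7) = (6)·(5)·(3)·(2)/[(2)·(1)·(-1)·(-2)] = 45
L_3(7) = (6)·(5)·(4)·(2)/[(3)·(2)·(1)·(-1)] = -40
L_4(7) = (6)·(5)·(4)·(3)/[(4)·(3)·(2)·(1)] = 15
Sum: (-5)·(5) + (-30)·(-24) + (-109)·(45) + (-302)·(-40) + (-693)·(15) = -2525

-2525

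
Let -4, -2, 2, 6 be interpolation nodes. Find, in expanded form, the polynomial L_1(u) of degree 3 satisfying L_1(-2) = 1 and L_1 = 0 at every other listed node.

L_1(u) = (1/64)u^3 - (1/16)u^2 - (5/16)u + 3/4

L_1(u) = (u + 4)(u - 2)(u - 6) / [(2)·(-4)·(-8)]
       = (u^3 - 4u^2 - 20u + 48) / (64)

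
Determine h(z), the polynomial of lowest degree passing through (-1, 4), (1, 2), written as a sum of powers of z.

Build the Lagrange basis polynomials:
L_0(z) = (z - 1) / [-2] = -(1/2)z + 1/2
L_1(z) = (z + 1) / [2] = (1/2)z + 1/2
h(z) = 4·L_0 + 2·L_1
  4·L_0(z) = -2z + 2
  2·L_1(z) = z + 1
Adding term by term: -z + 3

h(z) = -z + 3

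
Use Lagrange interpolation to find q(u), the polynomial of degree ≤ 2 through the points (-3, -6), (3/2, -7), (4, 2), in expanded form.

Build the Lagrange basis polynomials:
L_0(u) = (u - 3/2)(u - 4) / [63/2] = (2/63)u^2 - (11/63)u + 4/21
L_1(u) = (u + 3)(u - 4) / [-45/4] = -(4/45)u^2 + (4/45)u + 16/15
L_2(u) = (u + 3)(u - 3/2) / [35/2] = (2/35)u^2 + (3/35)u - 9/35
q(u) = (-6)·L_0 + (-7)·L_1 + 2·L_2
  (-6)·L_0(u) = -(4/21)u^2 + (22/21)u - 8/7
  (-7)·L_1(u) = (28/45)u^2 - (28/45)u - 112/15
  2·L_2(u) = (4/35)u^2 + (6/35)u - 18/35
Adding term by term: (172/315)u^2 + (188/315)u - 958/105

q(u) = (172/315)u^2 + (188/315)u - 958/105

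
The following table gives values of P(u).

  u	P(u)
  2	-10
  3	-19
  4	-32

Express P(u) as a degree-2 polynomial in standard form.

Build the Lagrange basis polynomials:
L_0(u) = (u - 3)(u - 4) / [2] = (1/2)u^2 - (7/2)u + 6
L_1(u) = (u - 2)(u - 4) / [-1] = -u^2 + 6u - 8
L_2(u) = (u - 2)(u - 3) / [2] = (1/2)u^2 - (5/2)u + 3
P(u) = (-10)·L_0 + (-19)·L_1 + (-32)·L_2
  (-10)·L_0(u) = -5u^2 + 35u - 60
  (-19)·L_1(u) = 19u^2 - 114u + 152
  (-32)·L_2(u) = -16u^2 + 80u - 96
Adding term by term: -2u^2 + u - 4

P(u) = -2u^2 + u - 4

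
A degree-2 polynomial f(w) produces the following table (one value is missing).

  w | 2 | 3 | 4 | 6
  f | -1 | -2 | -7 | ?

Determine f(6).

The 3 known values determine f uniquely (degree ≤ 2).
L_0(6) = (3)·(2)/[(-1)·(-2)] = 3
L_1(6) = (4)·(2)/[(1)·(-1)] = -8
L_2(6) = (4)·(3)/[(2)·(1)] = 6
Sum: (-1)·(3) + (-2)·(-8) + (-7)·(6) = -29

-29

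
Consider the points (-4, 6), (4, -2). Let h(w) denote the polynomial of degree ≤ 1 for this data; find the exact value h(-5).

Evaluate each Lagrange basis at w = -5:
L_0(-5) = (-9)/[(-8)] = 9/8
L_1(-5) = (-1)/[(8)] = -1/8
Sum: 6·(9/8) + (-2)·(-1/8) = 7

7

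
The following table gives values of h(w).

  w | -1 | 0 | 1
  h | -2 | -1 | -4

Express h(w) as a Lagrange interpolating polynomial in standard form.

Build the Lagrange basis polynomials:
L_0(w) = w(w - 1) / [2] = (1/2)w^2 - (1/2)w
L_1(w) = (w + 1)(w - 1) / [-1] = -w^2 + 1
L_2(w) = (w + 1)w / [2] = (1/2)w^2 + (1/2)w
h(w) = (-2)·L_0 + (-1)·L_1 + (-4)·L_2
  (-2)·L_0(w) = -w^2 + w
  (-1)·L_1(w) = w^2 - 1
  (-4)·L_2(w) = -2w^2 - 2w
Adding term by term: -2w^2 - w - 1

h(w) = -2w^2 - w - 1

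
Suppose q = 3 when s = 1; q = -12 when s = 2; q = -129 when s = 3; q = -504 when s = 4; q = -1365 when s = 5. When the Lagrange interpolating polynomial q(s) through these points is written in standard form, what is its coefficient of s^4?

-3

The leading coefficient equals the top divided difference q[1,2,3,4,5].
q[1,2] = (-12 - 3) / (2 - 1) = -15
q[2,3] = (-129 - (-12)) / (3 - 2) = -117
q[3,4] = (-504 - (-129)) / (4 - 3) = -375
q[4,5] = (-1365 - (-504)) / (5 - 4) = -861
q[1,2,3] = (-117 - (-15)) / (3 - 1) = -51
q[2,3,4] = (-375 - (-117)) / (4 - 2) = -129
q[3,4,5] = (-861 - (-375)) / (5 - 3) = -243
q[1,2,3,4] = (-129 - (-51)) / (4 - 1) = -26
q[2,3,4,5] = (-243 - (-129)) / (5 - 2) = -38
q[1,2,3,4,5] = (-38 - (-26)) / (5 - 1) = -3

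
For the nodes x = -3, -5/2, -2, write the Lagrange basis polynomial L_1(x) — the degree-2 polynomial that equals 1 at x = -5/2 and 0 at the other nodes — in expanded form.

L_1(x) = (x + 3)(x + 2) / [(1/2)·(-1/2)]
       = (x^2 + 5x + 6) / (-1/4)

L_1(x) = -4x^2 - 20x - 24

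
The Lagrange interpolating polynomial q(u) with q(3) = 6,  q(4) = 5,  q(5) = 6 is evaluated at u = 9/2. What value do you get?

21/4

Evaluate each Lagrange basis at u = 9/2:
L_0(9/2) = (1/2)·(-1/2)/[(-1)·(-2)] = -1/8
L_1(9/2) = (3/2)·(-1/2)/[(1)·(-1)] = 3/4
L_2(9/2) = (3/2)·(1/2)/[(2)·(1)] = 3/8
Sum: 6·(-1/8) + 5·(3/4) + 6·(3/8) = 21/4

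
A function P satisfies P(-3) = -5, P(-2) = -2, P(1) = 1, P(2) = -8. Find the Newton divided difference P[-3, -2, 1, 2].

P[-3,-2] = (-2 - (-5)) / (-2 - (-3)) = 3
P[-2,1] = (1 - (-2)) / (1 - (-2)) = 1
P[1,2] = (-8 - 1) / (2 - 1) = -9
P[-3,-2,1] = (1 - 3) / (1 - (-3)) = -1/2
P[-2,1,2] = (-9 - 1) / (2 - (-2)) = -5/2
P[-3,-2,1,2] = (-5/2 - (-1/2)) / (2 - (-3)) = -2/5

-2/5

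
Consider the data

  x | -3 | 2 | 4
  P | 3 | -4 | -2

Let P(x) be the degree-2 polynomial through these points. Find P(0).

Using Newton's divided-difference form:
P[-3,2] = (-4 - 3) / (2 - (-3)) = -7/5
P[2,4] = (-2 - (-4)) / (4 - 2) = 1
P[-3,2,4] = (1 - (-7/5)) / (4 - (-3)) = 12/35
P(0) = 3 + (-7/5)·(3) + (12/35)·(3)·(-2) = -114/35

-114/35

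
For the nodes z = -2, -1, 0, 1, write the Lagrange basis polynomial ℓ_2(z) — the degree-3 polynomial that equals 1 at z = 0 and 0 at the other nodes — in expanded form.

ℓ_2(z) = -(1/2)z^3 - z^2 + (1/2)z + 1

ℓ_2(z) = (z + 2)(z + 1)(z - 1) / [(2)·(1)·(-1)]
       = (z^3 + 2z^2 - z - 2) / (-2)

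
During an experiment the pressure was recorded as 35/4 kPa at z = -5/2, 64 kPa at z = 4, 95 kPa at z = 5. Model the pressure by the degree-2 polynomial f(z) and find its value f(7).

175

Evaluate each Lagrange basis at z = 7:
L_0(7) = (3)·(2)/[(-13/2)·(-15/2)] = 8/65
L_1(7) = (19/2)·(2)/[(13/2)·(-1)] = -38/13
L_2(7) = (19/2)·(3)/[(15/2)·(1)] = 19/5
Sum: 35/4·(8/65) + 64·(-38/13) + 95·(19/5) = 175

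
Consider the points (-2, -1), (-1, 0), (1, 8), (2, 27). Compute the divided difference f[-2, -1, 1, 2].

f[-2,-1] = (0 - (-1)) / (-1 - (-2)) = 1
f[-1,1] = (8 - 0) / (1 - (-1)) = 4
f[1,2] = (27 - 8) / (2 - 1) = 19
f[-2,-1,1] = (4 - 1) / (1 - (-2)) = 1
f[-1,1,2] = (19 - 4) / (2 - (-1)) = 5
f[-2,-1,1,2] = (5 - 1) / (2 - (-2)) = 1

1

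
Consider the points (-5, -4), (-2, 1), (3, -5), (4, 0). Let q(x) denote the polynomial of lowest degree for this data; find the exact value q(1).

Evaluate each Lagrange basis at x = 1:
L_0(1) = (3)·(-2)·(-3)/[(-3)·(-8)·(-9)] = -1/12
L_1(1) = (6)·(-2)·(-3)/[(3)·(-5)·(-6)] = 2/5
L_2(1) = (6)·(3)·(-3)/[(8)·(5)·(-1)] = 27/20
L_3(1) = (6)·(3)·(-2)/[(9)·(6)·(1)] = -2/3
Sum: (-4)·(-1/12) + 1·(2/5) + (-5)·(27/20) + 0 = -361/60

-361/60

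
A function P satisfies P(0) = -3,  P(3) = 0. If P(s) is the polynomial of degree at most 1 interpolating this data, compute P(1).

-2

Evaluate each Lagrange basis at s = 1:
L_0(1) = (-2)/[(-3)] = 2/3
L_1(1) = (1)/[(3)] = 1/3
Sum: (-3)·(2/3) + 0 = -2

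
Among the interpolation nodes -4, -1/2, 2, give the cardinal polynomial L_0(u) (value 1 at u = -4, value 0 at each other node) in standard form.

L_0(u) = (1/21)u^2 - (1/14)u - 1/21

L_0(u) = (u + 1/2)(u - 2) / [(-7/2)·(-6)]
       = (u^2 - (3/2)u - 1) / (21)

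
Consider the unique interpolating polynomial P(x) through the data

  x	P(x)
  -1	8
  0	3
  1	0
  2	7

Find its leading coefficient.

4/3

L_0(x) = x(x - 1)(x - 2) / [-6] = -(1/6)x^3 + (1/2)x^2 - (1/3)x
L_1(x) = (x + 1)(x - 1)(x - 2) / [2] = (1/2)x^3 - x^2 - (1/2)x + 1
L_2(x) = (x + 1)x(x - 2) / [-2] = -(1/2)x^3 + (1/2)x^2 + x
L_3(x) = (x + 1)x(x - 1) / [6] = (1/6)x^3 - (1/6)x
P(x) = 8·L_0 + 3·L_1 + 0·L_2 + 7·L_3
Only the coefficient of x^3 is needed; take it from each L_i and combine:
8·(-1/6) + 3·(1/2) + 0·(-1/2) + 7·(1/6) = 4/3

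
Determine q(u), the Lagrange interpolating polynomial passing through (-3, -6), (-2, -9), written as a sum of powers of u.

Build the Lagrange basis polynomials:
L_0(u) = (u + 2) / [-1] = -u - 2
L_1(u) = (u + 3) / [1] = u + 3
q(u) = (-6)·L_0 + (-9)·L_1
  (-6)·L_0(u) = 6u + 12
  (-9)·L_1(u) = -9u - 27
Adding term by term: -3u - 15

q(u) = -3u - 15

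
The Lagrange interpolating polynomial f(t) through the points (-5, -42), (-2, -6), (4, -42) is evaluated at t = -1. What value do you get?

-2

Evaluate each Lagrange basis at t = -1:
L_0(-1) = (1)·(-5)/[(-3)·(-9)] = -5/27
L_1(-1) = (4)·(-5)/[(3)·(-6)] = 10/9
L_2(-1) = (4)·(1)/[(9)·(6)] = 2/27
Sum: (-42)·(-5/27) + (-6)·(10/9) + (-42)·(2/27) = -2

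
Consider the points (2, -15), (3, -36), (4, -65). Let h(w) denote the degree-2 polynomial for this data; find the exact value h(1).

Evaluate each Lagrange basis at w = 1:
L_0(1) = (-2)·(-3)/[(-1)·(-2)] = 3
L_1(1) = (-1)·(-3)/[(1)·(-1)] = -3
L_2(1) = (-1)·(-2)/[(2)·(1)] = 1
Sum: (-15)·(3) + (-36)·(-3) + (-65)·(1) = -2

-2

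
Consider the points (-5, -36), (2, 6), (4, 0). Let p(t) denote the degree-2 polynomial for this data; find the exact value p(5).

-6

L_0(5) = (3)·(1)/[(-7)·(-9)] = 1/21
L_1(5) = (10)·(1)/[(7)·(-2)] = -5/7
L_2(5) = (10)·(3)/[(9)·(2)] = 5/3
Sum: (-36)·(1/21) + 6·(-5/7) + 0 = -6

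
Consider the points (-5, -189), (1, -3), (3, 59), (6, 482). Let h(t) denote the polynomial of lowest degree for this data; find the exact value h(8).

Using Newton's divided-difference form:
h[-5,1] = (-3 - (-189)) / (1 - (-5)) = 31
h[1,3] = (59 - (-3)) / (3 - 1) = 31
h[3,6] = (482 - 59) / (6 - 3) = 141
h[-5,1,3] = (31 - 31) / (3 - (-5)) = 0
h[1,3,6] = (141 - 31) / (6 - 1) = 22
h[-5,1,3,6] = (22 - 0) / (6 - (-5)) = 2
h(8) = -189 + 31·(13) + 0·(13)·(7) + 2·(13)·(7)·(5) = 1124

1124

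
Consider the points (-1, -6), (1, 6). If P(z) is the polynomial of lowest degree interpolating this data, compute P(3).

Evaluate each Lagrange basis at z = 3:
L_0(3) = (2)/[(-2)] = -1
L_1(3) = (4)/[(2)] = 2
Sum: (-6)·(-1) + 6·(2) = 18

18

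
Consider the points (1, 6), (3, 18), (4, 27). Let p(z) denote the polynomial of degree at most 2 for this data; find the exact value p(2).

Using Newton's divided-difference form:
p[1,3] = (18 - 6) / (3 - 1) = 6
p[3,4] = (27 - 18) / (4 - 3) = 9
p[1,3,4] = (9 - 6) / (4 - 1) = 1
p(2) = 6 + 6·(1) + 1·(1)·(-1) = 11

11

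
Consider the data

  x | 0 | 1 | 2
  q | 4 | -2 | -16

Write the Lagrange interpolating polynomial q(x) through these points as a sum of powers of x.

q(x) = -4x^2 - 2x + 4

L_0(x) = (x - 1)(x - 2) / [2] = (1/2)x^2 - (3/2)x + 1
L_1(x) = x(x - 2) / [-1] = -x^2 + 2x
L_2(x) = x(x - 1) / [2] = (1/2)x^2 - (1/2)x
q(x) = 4·L_0 + (-2)·L_1 + (-16)·L_2
  4·L_0(x) = 2x^2 - 6x + 4
  (-2)·L_1(x) = 2x^2 - 4x
  (-16)·L_2(x) = -8x^2 + 8x
Adding term by term: -4x^2 - 2x + 4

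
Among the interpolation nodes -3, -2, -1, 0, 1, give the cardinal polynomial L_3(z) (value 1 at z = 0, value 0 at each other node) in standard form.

L_3(z) = (z + 3)(z + 2)(z + 1)(z - 1) / [(3)·(2)·(1)·(-1)]
       = (z^4 + 5z^3 + 5z^2 - 5z - 6) / (-6)

L_3(z) = -(1/6)z^4 - (5/6)z^3 - (5/6)z^2 + (5/6)z + 1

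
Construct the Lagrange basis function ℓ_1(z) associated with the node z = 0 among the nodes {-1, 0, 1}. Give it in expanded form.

ℓ_1(z) = (z + 1)(z - 1) / [(1)·(-1)]
       = (z^2 - 1) / (-1)

ℓ_1(z) = -z^2 + 1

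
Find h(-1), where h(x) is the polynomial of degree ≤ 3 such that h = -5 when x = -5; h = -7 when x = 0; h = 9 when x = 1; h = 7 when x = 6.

-1183/55

L_0(-1) = (-1)·(-2)·(-7)/[(-5)·(-6)·(-11)] = 7/165
L_1(-1) = (4)·(-2)·(-7)/[(5)·(-1)·(-6)] = 28/15
L_2(-1) = (4)·(-1)·(-7)/[(6)·(1)·(-5)] = -14/15
L_3(-1) = (4)·(-1)·(-2)/[(11)·(6)·(5)] = 4/165
Sum: (-5)·(7/165) + (-7)·(28/15) + 9·(-14/15) + 7·(4/165) = -1183/55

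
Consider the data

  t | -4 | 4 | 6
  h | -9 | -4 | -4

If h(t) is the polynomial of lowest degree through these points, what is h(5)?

-63/16

Evaluate each Lagrange basis at t = 5:
L_0(5) = (1)·(-1)/[(-8)·(-10)] = -1/80
L_1(5) = (9)·(-1)/[(8)·(-2)] = 9/16
L_2(5) = (9)·(1)/[(10)·(2)] = 9/20
Sum: (-9)·(-1/80) + (-4)·(9/16) + (-4)·(9/20) = -63/16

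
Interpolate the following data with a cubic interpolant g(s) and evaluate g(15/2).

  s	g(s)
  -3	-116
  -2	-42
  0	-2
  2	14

Evaluate each Lagrange basis at s = 15/2:
L_0(15/2) = (19/2)·(15/2)·(11/2)/[(-1)·(-3)·(-5)] = -209/8
L_1(15/2) = (21/2)·(15/2)·(11/2)/[(1)·(-2)·(-4)] = 3465/64
L_2(15/2) = (21/2)·(19/2)·(11/2)/[(3)·(2)·(-2)] = -1463/32
L_3(15/2) = (21/2)·(19/2)·(15/2)/[(5)·(4)·(2)] = 1197/64
Sum: (-116)·(-209/8) + (-42)·(3465/64) + (-2)·(-1463/32) + 14·(1197/64) = 8879/8

8879/8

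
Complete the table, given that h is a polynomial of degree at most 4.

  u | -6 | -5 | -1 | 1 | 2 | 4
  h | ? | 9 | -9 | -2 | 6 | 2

-310/27

The 5 known values determine h uniquely (degree ≤ 4).
L_0(-6) = (-5)·(-7)·(-8)·(-10)/[(-4)·(-6)·(-7)·(-9)] = 50/27
L_1(-6) = (-1)·(-7)·(-8)·(-10)/[(4)·(-2)·(-3)·(-5)] = -14/3
L_2(-6) = (-1)·(-5)·(-8)·(-10)/[(6)·(2)·(-1)·(-3)] = 100/9
L_3(-6) = (-1)·(-5)·(-7)·(-10)/[(7)·(3)·(1)·(-2)] = -25/3
L_4(-6) = (-1)·(-5)·(-7)·(-8)/[(9)·(5)·(3)·(2)] = 28/27
Sum: 9·(50/27) + (-9)·(-14/3) + (-2)·(100/9) + 6·(-25/3) + 2·(28/27) = -310/27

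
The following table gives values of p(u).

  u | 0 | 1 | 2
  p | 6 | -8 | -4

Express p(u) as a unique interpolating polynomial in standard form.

Newton's divided differences:
p[0,1] = (-8 - 6) / (1 - 0) = -14
p[1,2] = (-4 - (-8)) / (2 - 1) = 4
p[0,1,2] = (4 - (-14)) / (2 - 0) = 9
p(u) = 6 + (-14)·u + 9·u(u - 1)
Expanding: p(u) = 9u^2 - 23u + 6

p(u) = 9u^2 - 23u + 6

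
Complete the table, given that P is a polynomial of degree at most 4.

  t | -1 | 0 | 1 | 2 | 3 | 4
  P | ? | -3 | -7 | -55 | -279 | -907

-7

The 5 known values determine P uniquely (degree ≤ 4).
Evaluate each Lagrange basis at t = -1:
L_0(-1) = (-2)·(-3)·(-4)·(-5)/[(-1)·(-2)·(-3)·(-4)] = 5
L_1(-1) = (-1)·(-3)·(-4)·(-5)/[(1)·(-1)·(-2)·(-3)] = -10
L_2(-1) = (-1)·(-2)·(-4)·(-5)/[(2)·(1)·(-1)·(-2)] = 10
L_3(-1) = (-1)·(-2)·(-3)·(-5)/[(3)·(2)·(1)·(-1)] = -5
L_4(-1) = (-1)·(-2)·(-3)·(-4)/[(4)·(3)·(2)·(1)] = 1
Sum: (-3)·(5) + (-7)·(-10) + (-55)·(10) + (-279)·(-5) + (-907)·(1) = -7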